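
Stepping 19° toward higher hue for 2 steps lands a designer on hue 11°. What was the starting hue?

2 steps of 19° (toward higher hue) give a net shift of +38°.
Start = end − shift: 11 − 38 = -27 → -27 + 360 = 333°

333°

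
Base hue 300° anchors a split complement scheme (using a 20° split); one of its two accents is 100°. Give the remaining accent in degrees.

Split-complementary hues sit 20° either side of the complement.
Complement of the base 300°: 300 + 180 = 480 → 480 − 360 = 120°
The given accent 100° is 20° one side of 120°; the other accent sits 20° the other side: 120 + 20 = 140°

140°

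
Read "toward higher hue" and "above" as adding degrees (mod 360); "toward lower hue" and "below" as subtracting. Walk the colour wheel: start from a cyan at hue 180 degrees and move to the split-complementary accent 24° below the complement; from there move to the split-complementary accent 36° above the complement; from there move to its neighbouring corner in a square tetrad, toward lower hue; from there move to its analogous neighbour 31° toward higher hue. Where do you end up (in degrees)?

133°

+156° (split-comp 24° ↓): 180 + 156 = 336°
+216° (split-comp 36° ↑): 336 + 216 = 552 → 552 − 360 = 192°
−90° (square ↓): 192 − 90 = 102°
+31° (analog 31° ↑): 102 + 31 = 133°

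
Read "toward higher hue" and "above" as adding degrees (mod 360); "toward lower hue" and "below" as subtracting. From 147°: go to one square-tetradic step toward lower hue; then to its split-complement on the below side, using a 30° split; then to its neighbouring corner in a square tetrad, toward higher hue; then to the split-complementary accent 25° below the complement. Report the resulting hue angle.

92°

square ↓ −90°: 147 − 90 = 57°
split-comp 30° ↓ +150°: 57 + 150 = 207°
square ↑ +90°: 207 + 90 = 297°
split-comp 25° ↓ +155°: 297 + 155 = 452 → 452 − 360 = 92°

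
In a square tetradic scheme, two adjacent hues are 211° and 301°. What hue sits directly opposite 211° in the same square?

31°

A square tetradic scheme places four hues 90° apart; opposite corners are 180° apart.
211 + 180 = 391 → 391 − 360 = 31°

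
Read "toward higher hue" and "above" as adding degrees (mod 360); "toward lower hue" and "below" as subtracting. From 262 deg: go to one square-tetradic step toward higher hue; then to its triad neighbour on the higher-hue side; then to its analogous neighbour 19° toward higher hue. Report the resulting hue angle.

131°

square ↑ +90°: 262 + 90 = 352°
triadic ↑ +120°: 352 + 120 = 472 → 472 − 360 = 112°
analog 19° ↑ +19°: 112 + 19 = 131°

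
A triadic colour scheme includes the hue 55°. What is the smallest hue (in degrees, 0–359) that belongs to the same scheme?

55°

A triad places three hues 120° apart.
The full set through 55° is {55°, 175°, 295°}.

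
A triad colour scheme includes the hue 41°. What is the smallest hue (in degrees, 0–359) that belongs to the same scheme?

41°

A triad places three hues 120° apart.
The full set through 41° is {41°, 161°, 281°}.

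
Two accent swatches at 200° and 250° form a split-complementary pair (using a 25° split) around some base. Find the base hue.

45°

The accents sit 25° either side of the complement, so the complement is their short-arc midpoint on the wheel.
Short-arc midpoint of 200° and 250°: 225°.
Base is 180° from the complement: 225 − 180 = 45°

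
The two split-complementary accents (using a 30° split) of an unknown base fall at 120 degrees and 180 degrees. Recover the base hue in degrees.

330°

The accents sit 30° either side of the complement, so the complement is their short-arc midpoint on the wheel.
Short-arc midpoint of 120° and 180°: 150°.
Base is 180° from the complement: 150 − 180 = -30 → -30 + 360 = 330°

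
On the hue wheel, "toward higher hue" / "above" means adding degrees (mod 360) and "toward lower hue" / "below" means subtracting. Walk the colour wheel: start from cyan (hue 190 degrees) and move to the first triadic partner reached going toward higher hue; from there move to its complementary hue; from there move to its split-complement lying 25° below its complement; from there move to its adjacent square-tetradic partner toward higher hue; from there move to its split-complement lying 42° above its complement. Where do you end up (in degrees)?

190 + 120 = 310°   (triadic ↑)
310 + 180 = 490 → 490 − 360 = 130°   (complement)
130 + 155 = 285°   (split-comp 25° ↓)
285 + 90 = 375 → 375 − 360 = 15°   (square ↑)
15 + 222 = 237°   (split-comp 42° ↑)

237°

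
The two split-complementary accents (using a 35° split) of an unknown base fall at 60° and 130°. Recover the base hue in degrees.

275°

The accents sit 35° either side of the complement, so the complement is their short-arc midpoint on the wheel.
Short-arc midpoint of 60° and 130°: 95°.
Base is 180° from the complement: 95 − 180 = -85 → -85 + 360 = 275°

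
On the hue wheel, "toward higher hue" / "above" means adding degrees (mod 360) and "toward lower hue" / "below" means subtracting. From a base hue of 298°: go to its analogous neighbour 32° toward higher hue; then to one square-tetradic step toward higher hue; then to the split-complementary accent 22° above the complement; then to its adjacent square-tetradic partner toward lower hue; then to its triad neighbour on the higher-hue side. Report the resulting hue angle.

292°

+32° (analog 32° ↑): 298 + 32 = 330°
+90° (square ↑): 330 + 90 = 420 → 420 − 360 = 60°
+202° (split-comp 22° ↑): 60 + 202 = 262°
−90° (square ↓): 262 − 90 = 172°
+120° (triadic ↑): 172 + 120 = 292°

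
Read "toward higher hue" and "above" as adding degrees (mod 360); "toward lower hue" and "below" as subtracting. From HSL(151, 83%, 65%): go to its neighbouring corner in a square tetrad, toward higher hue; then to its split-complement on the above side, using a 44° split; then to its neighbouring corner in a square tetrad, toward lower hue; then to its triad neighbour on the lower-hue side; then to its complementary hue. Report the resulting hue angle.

square ↑ +90°: 151 + 90 = 241°
split-comp 44° ↑ +224°: 241 + 224 = 465 → 465 − 360 = 105°
square ↓ −90°: 105 − 90 = 15°
triadic ↓ −120°: 15 − 120 = -105 → -105 + 360 = 255°
complement +180°: 255 + 180 = 435 → 435 − 360 = 75°

75°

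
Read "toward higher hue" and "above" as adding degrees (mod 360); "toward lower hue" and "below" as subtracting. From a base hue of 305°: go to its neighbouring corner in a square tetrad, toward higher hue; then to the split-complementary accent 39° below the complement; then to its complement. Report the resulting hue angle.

square ↑ +90°: 305 + 90 = 395 → 395 − 360 = 35°
split-comp 39° ↓ +141°: 35 + 141 = 176°
complement +180°: 176 + 180 = 356°

356°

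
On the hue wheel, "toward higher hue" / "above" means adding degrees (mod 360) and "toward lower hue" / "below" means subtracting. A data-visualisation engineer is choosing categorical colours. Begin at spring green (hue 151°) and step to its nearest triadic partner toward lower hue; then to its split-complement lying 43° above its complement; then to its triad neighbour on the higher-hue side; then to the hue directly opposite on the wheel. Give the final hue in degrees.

194°

−120° (triadic ↓): 151 − 120 = 31°
+223° (split-comp 43° ↑): 31 + 223 = 254°
+120° (triadic ↑): 254 + 120 = 374 → 374 − 360 = 14°
+180° (complement): 14 + 180 = 194°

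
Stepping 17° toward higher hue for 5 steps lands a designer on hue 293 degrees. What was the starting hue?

208°

5 steps of 17° (toward higher hue) give a net shift of +85°.
Start = end − shift: 293 − 85 = 208°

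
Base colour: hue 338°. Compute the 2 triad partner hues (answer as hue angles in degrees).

338 + 120 = 458 → 458 − 360 = 98°
338 + 240 = 578 → 578 − 360 = 218°

98° and 218°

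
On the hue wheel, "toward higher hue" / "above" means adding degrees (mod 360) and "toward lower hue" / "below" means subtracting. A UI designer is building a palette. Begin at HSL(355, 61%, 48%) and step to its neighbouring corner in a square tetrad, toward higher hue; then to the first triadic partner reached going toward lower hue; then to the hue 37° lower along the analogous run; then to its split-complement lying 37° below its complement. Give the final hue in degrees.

71°

+90° (square ↑): 355 + 90 = 445 → 445 − 360 = 85°
−120° (triadic ↓): 85 − 120 = -35 → -35 + 360 = 325°
−37° (analog 37° ↓): 325 − 37 = 288°
+143° (split-comp 37° ↓): 288 + 143 = 431 → 431 − 360 = 71°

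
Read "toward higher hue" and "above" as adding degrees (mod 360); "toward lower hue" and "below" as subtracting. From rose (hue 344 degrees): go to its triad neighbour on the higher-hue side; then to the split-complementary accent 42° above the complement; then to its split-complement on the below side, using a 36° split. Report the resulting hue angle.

344 + 120 = 464 → 464 − 360 = 104°   (triadic ↑)
104 + 222 = 326°   (split-comp 42° ↑)
326 + 144 = 470 → 470 − 360 = 110°   (split-comp 36° ↓)

110°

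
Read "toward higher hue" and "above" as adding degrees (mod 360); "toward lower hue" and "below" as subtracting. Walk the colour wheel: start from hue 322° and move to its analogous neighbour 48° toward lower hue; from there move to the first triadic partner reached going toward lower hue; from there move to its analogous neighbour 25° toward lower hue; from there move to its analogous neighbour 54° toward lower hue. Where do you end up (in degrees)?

75°

analog 48° ↓ −48°: 322 − 48 = 274°
triadic ↓ −120°: 274 − 120 = 154°
analog 25° ↓ −25°: 154 − 25 = 129°
analog 54° ↓ −54°: 129 − 54 = 75°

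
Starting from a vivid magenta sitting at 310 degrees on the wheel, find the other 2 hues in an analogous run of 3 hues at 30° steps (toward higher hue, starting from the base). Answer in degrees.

340° and 10°

Analogous hues sit every 30° along the wheel.
310 + 30 = 340°
310 + 60 = 370 → 370 − 360 = 10°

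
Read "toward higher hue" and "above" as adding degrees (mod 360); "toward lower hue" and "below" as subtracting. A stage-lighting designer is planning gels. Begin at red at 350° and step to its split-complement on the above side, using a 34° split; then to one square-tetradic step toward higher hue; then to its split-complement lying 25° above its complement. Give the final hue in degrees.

+214° (split-comp 34° ↑): 350 + 214 = 564 → 564 − 360 = 204°
+90° (square ↑): 204 + 90 = 294°
+205° (split-comp 25° ↑): 294 + 205 = 499 → 499 − 360 = 139°

139°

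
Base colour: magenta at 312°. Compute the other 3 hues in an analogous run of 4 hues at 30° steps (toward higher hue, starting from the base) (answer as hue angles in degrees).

342°, 12°, and 42°

Analogous hues sit every 30° along the wheel.
312 + 30 = 342°
312 + 60 = 372 → 372 − 360 = 12°
312 + 90 = 402 → 402 − 360 = 42°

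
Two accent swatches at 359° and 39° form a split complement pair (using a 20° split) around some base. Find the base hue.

199°

The accents sit 20° either side of the complement, so the complement is their short-arc midpoint on the wheel.
Short-arc midpoint of 359° and 39°: 19°.
Base is 180° from the complement: 19 − 180 = -161 → -161 + 360 = 199°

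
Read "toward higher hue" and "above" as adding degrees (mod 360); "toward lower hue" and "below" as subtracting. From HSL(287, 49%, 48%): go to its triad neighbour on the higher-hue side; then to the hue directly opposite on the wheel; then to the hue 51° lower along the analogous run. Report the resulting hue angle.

triadic ↑ +120°: 287 + 120 = 407 → 407 − 360 = 47°
complement +180°: 47 + 180 = 227°
analog 51° ↓ −51°: 227 − 51 = 176°

176°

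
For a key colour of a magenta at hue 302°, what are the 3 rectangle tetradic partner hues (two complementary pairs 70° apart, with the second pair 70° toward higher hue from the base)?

12°, 122°, 192°

A rectangular tetradic uses two complementary pairs 70° apart: offsets 0°, 70°, 180°, 250°.
302 + 70 = 372 → 372 − 360 = 12°
302 + 180 = 482 → 482 − 360 = 122°
302 + 250 = 552 → 552 − 360 = 192°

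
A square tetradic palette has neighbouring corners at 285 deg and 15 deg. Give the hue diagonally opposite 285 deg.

A square tetradic scheme places four hues 90° apart; opposite corners are 180° apart.
285 + 180 = 465 → 465 − 360 = 105°

105°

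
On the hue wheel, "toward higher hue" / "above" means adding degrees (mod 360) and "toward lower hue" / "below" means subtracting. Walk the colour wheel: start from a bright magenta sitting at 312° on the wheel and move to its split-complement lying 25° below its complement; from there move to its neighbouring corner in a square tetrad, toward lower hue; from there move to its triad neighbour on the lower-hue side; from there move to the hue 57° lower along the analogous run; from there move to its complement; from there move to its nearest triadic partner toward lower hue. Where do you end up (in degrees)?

+155° (split-comp 25° ↓): 312 + 155 = 467 → 467 − 360 = 107°
−90° (square ↓): 107 − 90 = 17°
−120° (triadic ↓): 17 − 120 = -103 → -103 + 360 = 257°
−57° (analog 57° ↓): 257 − 57 = 200°
+180° (complement): 200 + 180 = 380 → 380 − 360 = 20°
−120° (triadic ↓): 20 − 120 = -100 → -100 + 360 = 260°

260°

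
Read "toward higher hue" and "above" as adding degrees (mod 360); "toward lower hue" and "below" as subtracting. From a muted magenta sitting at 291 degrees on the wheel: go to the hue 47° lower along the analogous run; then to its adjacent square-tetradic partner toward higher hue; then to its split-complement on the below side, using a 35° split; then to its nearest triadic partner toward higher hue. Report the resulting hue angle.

239°

analog 47° ↓ −47°: 291 − 47 = 244°
square ↑ +90°: 244 + 90 = 334°
split-comp 35° ↓ +145°: 334 + 145 = 479 → 479 − 360 = 119°
triadic ↑ +120°: 119 + 120 = 239°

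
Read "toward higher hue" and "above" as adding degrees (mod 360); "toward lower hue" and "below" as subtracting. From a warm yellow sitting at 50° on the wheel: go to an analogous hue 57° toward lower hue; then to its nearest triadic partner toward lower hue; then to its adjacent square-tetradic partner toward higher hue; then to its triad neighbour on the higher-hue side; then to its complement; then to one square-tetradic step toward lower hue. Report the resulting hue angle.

analog 57° ↓ −57°: 50 − 57 = -7 → -7 + 360 = 353°
triadic ↓ −120°: 353 − 120 = 233°
square ↑ +90°: 233 + 90 = 323°
triadic ↑ +120°: 323 + 120 = 443 → 443 − 360 = 83°
complement +180°: 83 + 180 = 263°
square ↓ −90°: 263 − 90 = 173°

173°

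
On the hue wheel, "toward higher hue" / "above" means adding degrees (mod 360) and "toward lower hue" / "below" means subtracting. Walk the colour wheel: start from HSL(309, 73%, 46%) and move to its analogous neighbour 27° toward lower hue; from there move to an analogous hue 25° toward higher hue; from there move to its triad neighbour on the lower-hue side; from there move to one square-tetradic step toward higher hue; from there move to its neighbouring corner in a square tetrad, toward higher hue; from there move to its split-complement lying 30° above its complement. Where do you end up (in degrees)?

309 − 27 = 282°   (analog 27° ↓)
282 + 25 = 307°   (analog 25° ↑)
307 − 120 = 187°   (triadic ↓)
187 + 90 = 277°   (square ↑)
277 + 90 = 367 → 367 − 360 = 7°   (square ↑)
7 + 210 = 217°   (split-comp 30° ↑)

217°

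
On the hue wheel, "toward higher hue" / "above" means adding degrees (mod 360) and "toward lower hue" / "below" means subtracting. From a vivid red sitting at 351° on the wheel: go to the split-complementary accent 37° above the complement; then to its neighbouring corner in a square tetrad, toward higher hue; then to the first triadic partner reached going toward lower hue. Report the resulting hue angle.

split-comp 37° ↑ +217°: 351 + 217 = 568 → 568 − 360 = 208°
square ↑ +90°: 208 + 90 = 298°
triadic ↓ −120°: 298 − 120 = 178°

178°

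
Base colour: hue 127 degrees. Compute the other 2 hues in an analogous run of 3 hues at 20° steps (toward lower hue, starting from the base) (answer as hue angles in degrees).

Analogous hues sit every 20° along the wheel.
127 − 20 = 107°
127 − 40 = 87°

107° and 87°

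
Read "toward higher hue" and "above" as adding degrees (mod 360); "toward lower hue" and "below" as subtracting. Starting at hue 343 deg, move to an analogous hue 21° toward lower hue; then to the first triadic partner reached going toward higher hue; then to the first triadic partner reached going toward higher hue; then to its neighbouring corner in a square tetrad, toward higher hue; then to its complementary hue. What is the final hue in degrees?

112°

−21° (analog 21° ↓): 343 − 21 = 322°
+120° (triadic ↑): 322 + 120 = 442 → 442 − 360 = 82°
+120° (triadic ↑): 82 + 120 = 202°
+90° (square ↑): 202 + 90 = 292°
+180° (complement): 292 + 180 = 472 → 472 − 360 = 112°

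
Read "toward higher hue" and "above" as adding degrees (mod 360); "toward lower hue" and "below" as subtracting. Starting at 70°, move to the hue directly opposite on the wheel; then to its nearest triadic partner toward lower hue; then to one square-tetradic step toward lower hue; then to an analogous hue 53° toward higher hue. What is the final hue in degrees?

93°

+180° (complement): 70 + 180 = 250°
−120° (triadic ↓): 250 − 120 = 130°
−90° (square ↓): 130 − 90 = 40°
+53° (analog 53° ↑): 40 + 53 = 93°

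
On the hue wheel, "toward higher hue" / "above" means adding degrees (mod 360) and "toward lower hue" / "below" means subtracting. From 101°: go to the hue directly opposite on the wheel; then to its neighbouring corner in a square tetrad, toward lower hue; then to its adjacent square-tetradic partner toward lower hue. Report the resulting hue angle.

101°

101 + 180 = 281°   (complement)
281 − 90 = 191°   (square ↓)
191 − 90 = 101°   (square ↓)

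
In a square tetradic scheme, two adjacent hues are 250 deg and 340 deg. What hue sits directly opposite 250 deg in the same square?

A square tetradic scheme places four hues 90° apart; opposite corners are 180° apart.
250 + 180 = 430 → 430 − 360 = 70°

70°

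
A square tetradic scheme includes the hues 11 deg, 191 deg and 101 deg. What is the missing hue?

281°

A square tetradic scheme places four hues every 90°.
The full set through 11° is {11°, 101°, 191°, 281°}.
Given {11°, 101°, 191°}, the missing hue is 281°.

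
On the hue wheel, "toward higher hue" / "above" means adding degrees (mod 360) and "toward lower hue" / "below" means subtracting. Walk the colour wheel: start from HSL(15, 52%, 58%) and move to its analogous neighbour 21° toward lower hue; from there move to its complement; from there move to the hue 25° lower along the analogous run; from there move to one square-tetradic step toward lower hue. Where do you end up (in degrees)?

−21° (analog 21° ↓): 15 − 21 = -6 → -6 + 360 = 354°
+180° (complement): 354 + 180 = 534 → 534 − 360 = 174°
−25° (analog 25° ↓): 174 − 25 = 149°
−90° (square ↓): 149 − 90 = 59°

59°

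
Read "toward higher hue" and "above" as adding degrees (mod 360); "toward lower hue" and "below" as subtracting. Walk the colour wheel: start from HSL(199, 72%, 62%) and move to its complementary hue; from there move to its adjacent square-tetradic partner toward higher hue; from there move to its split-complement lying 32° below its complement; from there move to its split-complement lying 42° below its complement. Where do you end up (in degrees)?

35°

complement +180°: 199 + 180 = 379 → 379 − 360 = 19°
square ↑ +90°: 19 + 90 = 109°
split-comp 32° ↓ +148°: 109 + 148 = 257°
split-comp 42° ↓ +138°: 257 + 138 = 395 → 395 − 360 = 35°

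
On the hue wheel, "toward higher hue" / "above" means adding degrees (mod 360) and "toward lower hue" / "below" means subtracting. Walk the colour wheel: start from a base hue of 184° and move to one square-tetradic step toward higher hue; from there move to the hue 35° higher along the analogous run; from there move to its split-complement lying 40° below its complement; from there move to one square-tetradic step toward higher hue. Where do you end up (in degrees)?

179°

+90° (square ↑): 184 + 90 = 274°
+35° (analog 35° ↑): 274 + 35 = 309°
+140° (split-comp 40° ↓): 309 + 140 = 449 → 449 − 360 = 89°
+90° (square ↑): 89 + 90 = 179°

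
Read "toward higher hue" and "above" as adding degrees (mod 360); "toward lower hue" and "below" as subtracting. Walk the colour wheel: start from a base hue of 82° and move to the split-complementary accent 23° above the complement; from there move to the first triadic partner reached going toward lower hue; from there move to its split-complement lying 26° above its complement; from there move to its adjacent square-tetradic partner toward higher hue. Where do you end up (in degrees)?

101°

split-comp 23° ↑ +203°: 82 + 203 = 285°
triadic ↓ −120°: 285 − 120 = 165°
split-comp 26° ↑ +206°: 165 + 206 = 371 → 371 − 360 = 11°
square ↑ +90°: 11 + 90 = 101°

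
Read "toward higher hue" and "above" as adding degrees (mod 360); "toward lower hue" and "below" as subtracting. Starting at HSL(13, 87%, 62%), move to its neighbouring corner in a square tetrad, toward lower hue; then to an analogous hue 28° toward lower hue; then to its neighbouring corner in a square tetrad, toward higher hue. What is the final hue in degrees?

13 − 90 = -77 → -77 + 360 = 283°   (square ↓)
283 − 28 = 255°   (analog 28° ↓)
255 + 90 = 345°   (square ↑)

345°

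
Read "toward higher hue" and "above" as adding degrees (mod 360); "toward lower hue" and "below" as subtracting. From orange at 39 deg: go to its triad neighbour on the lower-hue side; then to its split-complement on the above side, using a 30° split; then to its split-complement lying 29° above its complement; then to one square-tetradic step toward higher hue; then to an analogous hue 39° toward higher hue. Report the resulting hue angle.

triadic ↓ −120°: 39 − 120 = -81 → -81 + 360 = 279°
split-comp 30° ↑ +210°: 279 + 210 = 489 → 489 − 360 = 129°
split-comp 29° ↑ +209°: 129 + 209 = 338°
square ↑ +90°: 338 + 90 = 428 → 428 − 360 = 68°
analog 39° ↑ +39°: 68 + 39 = 107°

107°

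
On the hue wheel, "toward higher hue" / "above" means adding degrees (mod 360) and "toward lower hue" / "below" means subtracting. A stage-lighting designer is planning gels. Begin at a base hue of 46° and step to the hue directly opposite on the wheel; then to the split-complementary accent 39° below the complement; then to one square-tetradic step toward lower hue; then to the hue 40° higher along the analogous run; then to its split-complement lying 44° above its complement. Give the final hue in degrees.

46 + 180 = 226°   (complement)
226 + 141 = 367 → 367 − 360 = 7°   (split-comp 39° ↓)
7 − 90 = -83 → -83 + 360 = 277°   (square ↓)
277 + 40 = 317°   (analog 40° ↑)
317 + 224 = 541 → 541 − 360 = 181°   (split-comp 44° ↑)

181°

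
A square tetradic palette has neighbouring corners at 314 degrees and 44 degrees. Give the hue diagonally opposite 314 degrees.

A square tetradic scheme places four hues 90° apart; opposite corners are 180° apart.
314 + 180 = 494 → 494 − 360 = 134°

134°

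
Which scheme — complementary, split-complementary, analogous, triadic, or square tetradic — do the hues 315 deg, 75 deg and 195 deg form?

triadic

Sort the hues: 75°, 195°, 315°.
Successive gaps around the wheel: 120°, 120°, 120°.
Three hues equally spaced 120° apart form a triad.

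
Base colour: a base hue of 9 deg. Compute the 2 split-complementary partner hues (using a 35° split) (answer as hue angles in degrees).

Split-complementary hues sit 35° either side of the complement.
Complement of 9 deg: 9 + 180 = 189°
189 − 35 = 154°
189 + 35 = 224°

154° and 224°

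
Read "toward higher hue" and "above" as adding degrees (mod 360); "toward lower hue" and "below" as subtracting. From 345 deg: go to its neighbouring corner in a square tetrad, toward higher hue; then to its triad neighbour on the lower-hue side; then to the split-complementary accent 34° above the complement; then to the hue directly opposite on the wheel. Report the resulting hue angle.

349°

+90° (square ↑): 345 + 90 = 435 → 435 − 360 = 75°
−120° (triadic ↓): 75 − 120 = -45 → -45 + 360 = 315°
+214° (split-comp 34° ↑): 315 + 214 = 529 → 529 − 360 = 169°
+180° (complement): 169 + 180 = 349°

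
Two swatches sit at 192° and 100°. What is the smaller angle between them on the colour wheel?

|192 − 100| = 92.
92 ≤ 180, so the shorter arc is 92°.

92°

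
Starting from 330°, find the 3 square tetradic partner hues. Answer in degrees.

60°, 150°, 240°

A square tetradic scheme places four hues every 90°.
330 + 90 = 420 → 420 − 360 = 60°
330 + 180 = 510 → 510 − 360 = 150°
330 + 270 = 600 → 600 − 360 = 240°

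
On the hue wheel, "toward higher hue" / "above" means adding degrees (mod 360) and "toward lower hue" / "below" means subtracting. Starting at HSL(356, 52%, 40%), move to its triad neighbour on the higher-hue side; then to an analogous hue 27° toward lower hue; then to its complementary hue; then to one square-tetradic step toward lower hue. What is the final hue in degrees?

356 + 120 = 476 → 476 − 360 = 116°   (triadic ↑)
116 − 27 = 89°   (analog 27° ↓)
89 + 180 = 269°   (complement)
269 − 90 = 179°   (square ↓)

179°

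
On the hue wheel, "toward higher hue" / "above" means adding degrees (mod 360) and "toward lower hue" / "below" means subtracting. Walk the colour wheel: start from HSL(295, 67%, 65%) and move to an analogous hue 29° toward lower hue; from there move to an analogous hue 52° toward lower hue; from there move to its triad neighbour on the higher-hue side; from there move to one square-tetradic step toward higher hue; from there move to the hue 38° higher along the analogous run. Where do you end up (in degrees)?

102°

−29° (analog 29° ↓): 295 − 29 = 266°
−52° (analog 52° ↓): 266 − 52 = 214°
+120° (triadic ↑): 214 + 120 = 334°
+90° (square ↑): 334 + 90 = 424 → 424 − 360 = 64°
+38° (analog 38° ↑): 64 + 38 = 102°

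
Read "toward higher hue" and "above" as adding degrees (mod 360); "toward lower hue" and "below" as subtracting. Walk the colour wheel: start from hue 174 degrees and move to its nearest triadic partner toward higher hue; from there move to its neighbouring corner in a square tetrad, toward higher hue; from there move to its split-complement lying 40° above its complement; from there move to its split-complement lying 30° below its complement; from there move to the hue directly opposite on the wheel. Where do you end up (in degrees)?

214°

+120° (triadic ↑): 174 + 120 = 294°
+90° (square ↑): 294 + 90 = 384 → 384 − 360 = 24°
+220° (split-comp 40° ↑): 24 + 220 = 244°
+150° (split-comp 30° ↓): 244 + 150 = 394 → 394 − 360 = 34°
+180° (complement): 34 + 180 = 214°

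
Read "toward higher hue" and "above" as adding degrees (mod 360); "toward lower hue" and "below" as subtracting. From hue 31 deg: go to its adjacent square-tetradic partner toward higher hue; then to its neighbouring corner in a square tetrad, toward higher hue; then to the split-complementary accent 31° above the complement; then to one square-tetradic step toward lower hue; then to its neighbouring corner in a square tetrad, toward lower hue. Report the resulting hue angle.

+90° (square ↑): 31 + 90 = 121°
+90° (square ↑): 121 + 90 = 211°
+211° (split-comp 31° ↑): 211 + 211 = 422 → 422 − 360 = 62°
−90° (square ↓): 62 − 90 = -28 → -28 + 360 = 332°
−90° (square ↓): 332 − 90 = 242°

242°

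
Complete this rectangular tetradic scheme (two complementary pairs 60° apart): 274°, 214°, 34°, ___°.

A rectangular tetradic uses two complementary pairs 60° apart: offsets 0°, 60°, 180°, 240°.
Among {34°, 214°, 274°}, 214° and 34° are a 180° pair.
The remaining hue 274° needs its own complement: 274 + 180 = 454 → 454 − 360 = 94°

94°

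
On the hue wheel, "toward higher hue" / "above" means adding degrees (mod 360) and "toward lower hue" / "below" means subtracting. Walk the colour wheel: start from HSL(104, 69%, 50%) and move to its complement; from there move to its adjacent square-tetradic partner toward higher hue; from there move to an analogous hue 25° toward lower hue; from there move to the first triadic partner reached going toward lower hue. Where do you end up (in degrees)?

229°

104 + 180 = 284°   (complement)
284 + 90 = 374 → 374 − 360 = 14°   (square ↑)
14 − 25 = -11 → -11 + 360 = 349°   (analog 25° ↓)
349 − 120 = 229°   (triadic ↓)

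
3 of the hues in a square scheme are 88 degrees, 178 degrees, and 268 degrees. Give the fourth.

358°

A square tetradic scheme places four hues every 90°.
The full set through 88° is {88°, 178°, 268°, 358°}.
Given {88°, 178°, 268°}, the missing hue is 358°.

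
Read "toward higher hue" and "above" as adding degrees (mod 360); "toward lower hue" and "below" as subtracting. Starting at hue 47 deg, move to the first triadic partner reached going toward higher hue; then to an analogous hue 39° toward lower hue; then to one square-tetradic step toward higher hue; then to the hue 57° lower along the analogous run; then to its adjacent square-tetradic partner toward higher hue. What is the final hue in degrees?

47 + 120 = 167°   (triadic ↑)
167 − 39 = 128°   (analog 39° ↓)
128 + 90 = 218°   (square ↑)
218 − 57 = 161°   (analog 57° ↓)
161 + 90 = 251°   (square ↑)

251°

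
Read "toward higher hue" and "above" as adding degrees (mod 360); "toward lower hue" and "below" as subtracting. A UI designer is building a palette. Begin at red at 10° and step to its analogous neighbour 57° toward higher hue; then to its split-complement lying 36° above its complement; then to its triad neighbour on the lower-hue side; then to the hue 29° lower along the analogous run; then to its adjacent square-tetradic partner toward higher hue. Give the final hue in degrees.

analog 57° ↑ +57°: 10 + 57 = 67°
split-comp 36° ↑ +216°: 67 + 216 = 283°
triadic ↓ −120°: 283 − 120 = 163°
analog 29° ↓ −29°: 163 − 29 = 134°
square ↑ +90°: 134 + 90 = 224°

224°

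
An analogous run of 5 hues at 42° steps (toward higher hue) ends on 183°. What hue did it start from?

4 steps of 42° (toward higher hue) give a net shift of +168°.
Start = end − shift: 183 − 168 = 15°

15°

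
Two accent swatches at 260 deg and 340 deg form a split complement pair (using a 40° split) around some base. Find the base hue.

The accents sit 40° either side of the complement, so the complement is their short-arc midpoint on the wheel.
Short-arc midpoint of 260° and 340°: 300°.
Base is 180° from the complement: 300 − 180 = 120°

120°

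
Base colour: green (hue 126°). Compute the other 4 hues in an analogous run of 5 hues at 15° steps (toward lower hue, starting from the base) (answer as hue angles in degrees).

111°, 96°, 81°, and 66°

126 − 15 = 111°
126 − 30 = 96°
126 − 45 = 81°
126 − 60 = 66°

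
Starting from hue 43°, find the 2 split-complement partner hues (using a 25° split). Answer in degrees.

Split-complementary hues sit 25° either side of the complement.
Complement of 43°: 43 + 180 = 223°
223 − 25 = 198°
223 + 25 = 248°

198° and 248°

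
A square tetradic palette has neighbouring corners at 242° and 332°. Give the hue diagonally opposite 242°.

62°

A square tetradic scheme places four hues 90° apart; opposite corners are 180° apart.
242 + 180 = 422 → 422 − 360 = 62°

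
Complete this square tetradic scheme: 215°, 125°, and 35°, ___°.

305°

A square tetradic scheme places four hues every 90°.
The full set through 35° is {35°, 125°, 215°, 305°}.
Given {35°, 125°, 215°}, the missing hue is 305°.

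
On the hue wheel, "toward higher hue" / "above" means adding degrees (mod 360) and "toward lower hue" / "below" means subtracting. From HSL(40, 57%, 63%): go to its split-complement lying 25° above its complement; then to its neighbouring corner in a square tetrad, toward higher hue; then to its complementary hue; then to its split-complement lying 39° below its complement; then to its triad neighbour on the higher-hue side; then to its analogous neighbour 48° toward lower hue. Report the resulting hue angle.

+205° (split-comp 25° ↑): 40 + 205 = 245°
+90° (square ↑): 245 + 90 = 335°
+180° (complement): 335 + 180 = 515 → 515 − 360 = 155°
+141° (split-comp 39° ↓): 155 + 141 = 296°
+120° (triadic ↑): 296 + 120 = 416 → 416 − 360 = 56°
−48° (analog 48° ↓): 56 − 48 = 8°

8°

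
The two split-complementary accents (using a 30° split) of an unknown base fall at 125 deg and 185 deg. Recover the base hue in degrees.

The accents sit 30° either side of the complement, so the complement is their short-arc midpoint on the wheel.
Short-arc midpoint of 125° and 185°: 155°.
Base is 180° from the complement: 155 − 180 = -25 → -25 + 360 = 335°

335°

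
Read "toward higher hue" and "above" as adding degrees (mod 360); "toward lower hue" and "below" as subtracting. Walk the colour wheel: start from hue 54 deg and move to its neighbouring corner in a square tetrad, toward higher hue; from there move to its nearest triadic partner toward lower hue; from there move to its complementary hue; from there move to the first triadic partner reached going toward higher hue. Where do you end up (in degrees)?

54 + 90 = 144°   (square ↑)
144 − 120 = 24°   (triadic ↓)
24 + 180 = 204°   (complement)
204 + 120 = 324°   (triadic ↑)

324°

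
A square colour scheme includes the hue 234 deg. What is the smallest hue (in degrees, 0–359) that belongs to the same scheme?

54°

A square tetradic scheme places four hues every 90°.
The full set through 234° is {54°, 144°, 234°, 324°}.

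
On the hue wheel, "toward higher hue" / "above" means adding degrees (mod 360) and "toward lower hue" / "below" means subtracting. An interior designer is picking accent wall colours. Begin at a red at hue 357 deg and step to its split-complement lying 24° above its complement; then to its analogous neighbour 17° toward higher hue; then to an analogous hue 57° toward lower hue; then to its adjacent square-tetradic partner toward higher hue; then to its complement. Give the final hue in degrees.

+204° (split-comp 24° ↑): 357 + 204 = 561 → 561 − 360 = 201°
+17° (analog 17° ↑): 201 + 17 = 218°
−57° (analog 57° ↓): 218 − 57 = 161°
+90° (square ↑): 161 + 90 = 251°
+180° (complement): 251 + 180 = 431 → 431 − 360 = 71°

71°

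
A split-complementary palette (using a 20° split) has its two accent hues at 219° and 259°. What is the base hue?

59°

The accents sit 20° either side of the complement, so the complement is their short-arc midpoint on the wheel.
Short-arc midpoint of 219° and 259°: 239°.
Base is 180° from the complement: 239 − 180 = 59°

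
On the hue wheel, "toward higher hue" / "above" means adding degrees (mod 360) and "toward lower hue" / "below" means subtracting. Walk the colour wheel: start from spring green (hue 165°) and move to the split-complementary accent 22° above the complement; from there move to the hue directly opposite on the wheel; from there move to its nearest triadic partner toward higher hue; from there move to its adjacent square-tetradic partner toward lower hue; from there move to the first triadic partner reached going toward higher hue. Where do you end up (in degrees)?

split-comp 22° ↑ +202°: 165 + 202 = 367 → 367 − 360 = 7°
complement +180°: 7 + 180 = 187°
triadic ↑ +120°: 187 + 120 = 307°
square ↓ −90°: 307 − 90 = 217°
triadic ↑ +120°: 217 + 120 = 337°

337°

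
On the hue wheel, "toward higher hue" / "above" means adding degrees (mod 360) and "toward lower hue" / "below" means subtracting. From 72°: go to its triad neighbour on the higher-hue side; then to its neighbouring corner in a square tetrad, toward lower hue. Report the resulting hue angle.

triadic ↑ +120°: 72 + 120 = 192°
square ↓ −90°: 192 − 90 = 102°

102°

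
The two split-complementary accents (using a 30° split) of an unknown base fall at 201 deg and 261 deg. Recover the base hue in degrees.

The accents sit 30° either side of the complement, so the complement is their short-arc midpoint on the wheel.
Short-arc midpoint of 201° and 261°: 231°.
Base is 180° from the complement: 231 − 180 = 51°

51°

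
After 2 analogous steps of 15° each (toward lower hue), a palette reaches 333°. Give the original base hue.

2 steps of 15° (toward lower hue) give a net shift of −30°.
Start = end − shift: 333 + 30 = 363 → 363 − 360 = 3°

3°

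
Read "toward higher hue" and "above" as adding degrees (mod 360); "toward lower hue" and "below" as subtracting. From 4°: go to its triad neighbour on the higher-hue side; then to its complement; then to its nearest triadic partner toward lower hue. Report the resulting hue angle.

184°

+120° (triadic ↑): 4 + 120 = 124°
+180° (complement): 124 + 180 = 304°
−120° (triadic ↓): 304 − 120 = 184°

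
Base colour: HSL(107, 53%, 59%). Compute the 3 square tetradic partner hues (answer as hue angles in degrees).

A square tetradic scheme places four hues every 90°.
107 + 90 = 197°
107 + 180 = 287°
107 + 270 = 377 → 377 − 360 = 17°

197°, 287°, and 17°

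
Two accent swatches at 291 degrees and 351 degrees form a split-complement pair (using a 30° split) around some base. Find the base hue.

141°

The accents sit 30° either side of the complement, so the complement is their short-arc midpoint on the wheel.
Short-arc midpoint of 291° and 351°: 321°.
Base is 180° from the complement: 321 − 180 = 141°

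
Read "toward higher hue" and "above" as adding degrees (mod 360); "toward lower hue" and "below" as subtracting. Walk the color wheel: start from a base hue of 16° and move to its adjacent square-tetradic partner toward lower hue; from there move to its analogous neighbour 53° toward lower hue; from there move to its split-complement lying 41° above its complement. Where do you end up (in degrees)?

94°

16 − 90 = -74 → -74 + 360 = 286°   (square ↓)
286 − 53 = 233°   (analog 53° ↓)
233 + 221 = 454 → 454 − 360 = 94°   (split-comp 41° ↑)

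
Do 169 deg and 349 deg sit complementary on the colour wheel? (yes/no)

Angular distance: |169 − 349| = 180 = 180°.
Complementary requires 180°.

yes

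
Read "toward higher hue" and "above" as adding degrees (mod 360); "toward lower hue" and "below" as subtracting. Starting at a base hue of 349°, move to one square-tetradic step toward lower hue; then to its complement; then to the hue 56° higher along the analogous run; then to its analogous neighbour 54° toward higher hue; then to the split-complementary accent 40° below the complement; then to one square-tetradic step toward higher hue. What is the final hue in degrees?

−90° (square ↓): 349 − 90 = 259°
+180° (complement): 259 + 180 = 439 → 439 − 360 = 79°
+56° (analog 56° ↑): 79 + 56 = 135°
+54° (analog 54° ↑): 135 + 54 = 189°
+140° (split-comp 40° ↓): 189 + 140 = 329°
+90° (square ↑): 329 + 90 = 419 → 419 − 360 = 59°

59°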